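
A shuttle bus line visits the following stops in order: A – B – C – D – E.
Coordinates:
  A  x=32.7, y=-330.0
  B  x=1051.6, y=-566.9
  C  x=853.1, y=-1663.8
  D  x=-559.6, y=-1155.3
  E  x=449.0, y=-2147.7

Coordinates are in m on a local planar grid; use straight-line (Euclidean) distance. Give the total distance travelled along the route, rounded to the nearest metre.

Leg distances:
A→B: 1046.1 m  (cumulative 1046.1 m)
B→C: 1114.7 m  (cumulative 2160.8 m)
C→D: 1501.4 m  (cumulative 3662.2 m)
D→E: 1415.0 m  (cumulative 5077.2 m)
Total route length ≈ 5077 m.

5077 m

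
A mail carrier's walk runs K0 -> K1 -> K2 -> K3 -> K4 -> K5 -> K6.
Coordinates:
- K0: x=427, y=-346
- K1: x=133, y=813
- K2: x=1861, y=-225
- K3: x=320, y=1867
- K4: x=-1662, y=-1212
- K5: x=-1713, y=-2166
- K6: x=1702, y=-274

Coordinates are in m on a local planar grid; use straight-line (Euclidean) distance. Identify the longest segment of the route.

Leg distances:
K0→K1: 1195.7 m
K1→K2: 2015.8 m
K2→K3: 2598.3 m
K3→K4: 3661.8 m
K4→K5: 955.4 m
K5→K6: 3904.1 m
The longest leg is K5–K6 at 3904.1 m.

K5–K6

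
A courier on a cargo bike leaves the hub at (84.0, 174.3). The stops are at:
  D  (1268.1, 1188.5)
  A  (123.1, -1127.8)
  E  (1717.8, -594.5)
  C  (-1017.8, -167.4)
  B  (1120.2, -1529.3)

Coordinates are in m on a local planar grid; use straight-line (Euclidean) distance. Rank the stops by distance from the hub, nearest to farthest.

Computing each straight-line distance from (84.0, 174.3):
C (-1017.8, -167.4): 1153.6 m
A (123.1, -1127.8): 1302.7 m
D (1268.1, 1188.5): 1559.1 m
E (1717.8, -594.5): 1805.6 m
B (1120.2, -1529.3): 1994.0 m

C, A, D, E, B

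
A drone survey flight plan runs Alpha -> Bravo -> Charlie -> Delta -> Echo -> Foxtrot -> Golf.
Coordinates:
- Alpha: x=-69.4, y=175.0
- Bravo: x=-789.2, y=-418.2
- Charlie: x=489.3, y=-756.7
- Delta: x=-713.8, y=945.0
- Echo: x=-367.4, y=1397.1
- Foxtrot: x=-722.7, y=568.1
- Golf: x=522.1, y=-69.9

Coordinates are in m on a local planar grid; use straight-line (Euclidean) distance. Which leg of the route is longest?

Leg distances:
Alpha→Bravo: 932.7 m
Bravo→Charlie: 1322.6 m
Charlie→Delta: 2084.0 m
Delta→Echo: 569.6 m
Echo→Foxtrot: 901.9 m
Foxtrot→Golf: 1398.8 m
The longest leg is Charlie–Delta at 2084.0 m.

Charlie–Delta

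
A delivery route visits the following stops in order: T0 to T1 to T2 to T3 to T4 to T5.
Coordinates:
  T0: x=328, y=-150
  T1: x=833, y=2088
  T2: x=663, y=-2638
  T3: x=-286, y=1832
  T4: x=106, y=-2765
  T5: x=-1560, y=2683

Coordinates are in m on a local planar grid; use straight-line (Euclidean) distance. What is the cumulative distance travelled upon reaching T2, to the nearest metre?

7023 m

Leg distances:
T0→T1: 2294.3 m  (cumulative 2294.3 m)
T1→T2: 4729.1 m  (cumulative 7023.3 m)
Cumulative distance at T2 ≈ 7023 m.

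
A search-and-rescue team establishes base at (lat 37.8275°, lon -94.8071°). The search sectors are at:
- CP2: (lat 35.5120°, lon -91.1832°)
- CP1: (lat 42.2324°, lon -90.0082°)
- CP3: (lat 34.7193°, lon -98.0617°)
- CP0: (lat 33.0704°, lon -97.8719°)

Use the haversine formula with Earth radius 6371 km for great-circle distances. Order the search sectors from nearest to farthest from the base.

CP2, CP3, CP0, CP1

Computing each great-circle distance from (lat 37.8275°, lon -94.8071°):
CP2 (lat 35.5120°, lon -91.1832°): 413.2 km
CP3 (lat 34.7193°, lon -98.0617°): 452.2 km
CP0 (lat 33.0704°, lon -97.8719°): 597.3 km
CP1 (lat 42.2324°, lon -90.0082°): 637.6 km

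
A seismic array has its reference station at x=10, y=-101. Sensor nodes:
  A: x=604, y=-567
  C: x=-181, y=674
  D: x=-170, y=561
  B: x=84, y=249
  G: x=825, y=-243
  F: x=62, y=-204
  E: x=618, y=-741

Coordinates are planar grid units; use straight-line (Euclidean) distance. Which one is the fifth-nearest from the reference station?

C

Distances from the reference station (x=10, y=-101):
F: 115.4
B: 357.7
D: 686.0
A: 755.0
C: 798.2
G: 827.3
E: 882.8
The fifth-nearest is C at 798.2.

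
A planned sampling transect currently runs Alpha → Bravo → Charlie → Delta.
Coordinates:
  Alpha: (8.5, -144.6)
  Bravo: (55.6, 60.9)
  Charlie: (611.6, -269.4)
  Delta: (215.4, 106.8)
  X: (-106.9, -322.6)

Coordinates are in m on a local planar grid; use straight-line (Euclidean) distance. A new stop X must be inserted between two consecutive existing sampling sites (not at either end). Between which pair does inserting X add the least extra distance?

between Alpha and Bravo

Added distance for inserting X between each consecutive pair:
Alpha–Bravo: 417.8 m
Bravo–Charlie: 490.3 m
Charlie–Delta: 711.0 m
Smallest added distance is 417.8 m, inserting between Alpha and Bravo.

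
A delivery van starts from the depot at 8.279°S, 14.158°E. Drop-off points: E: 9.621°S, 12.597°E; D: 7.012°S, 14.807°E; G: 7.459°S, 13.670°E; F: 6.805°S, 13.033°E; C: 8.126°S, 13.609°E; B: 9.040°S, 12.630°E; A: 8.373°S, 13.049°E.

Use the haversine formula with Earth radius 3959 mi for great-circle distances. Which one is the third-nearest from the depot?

Distance to each, sorted:
C: 39.0 mi
G: 65.8 mi
A: 76.1 mi
D: 98.2 mi
B: 116.9 mi
F: 127.7 mi
E: 141.2 mi
The third-nearest is A at 76.1 mi.

A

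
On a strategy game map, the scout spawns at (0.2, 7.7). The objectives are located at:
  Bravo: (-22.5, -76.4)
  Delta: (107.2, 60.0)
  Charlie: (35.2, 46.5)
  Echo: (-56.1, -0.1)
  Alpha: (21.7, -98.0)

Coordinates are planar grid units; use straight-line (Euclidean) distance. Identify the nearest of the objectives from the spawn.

Distances from the spawn ((0.2, 7.7)):
Charlie: 52.3
Echo: 56.8
Bravo: 87.1
Alpha: 107.9
Delta: 119.1
The nearest is Charlie at 52.3.

Charlie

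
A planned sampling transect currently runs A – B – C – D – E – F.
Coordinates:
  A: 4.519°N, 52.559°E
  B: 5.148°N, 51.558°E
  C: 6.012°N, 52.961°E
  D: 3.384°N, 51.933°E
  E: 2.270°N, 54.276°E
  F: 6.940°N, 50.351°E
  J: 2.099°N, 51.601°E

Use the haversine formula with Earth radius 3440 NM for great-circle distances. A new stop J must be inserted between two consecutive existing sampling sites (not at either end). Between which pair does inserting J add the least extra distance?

Added distance for inserting J between each consecutive pair:
A–B: 268.5 NM
B–C: 333.1 NM
C–D: 159.0 NM
D–E: 84.9 NM
E–F: 95.2 NM
Smallest added distance is 84.9 NM, inserting between D and E.

between D and E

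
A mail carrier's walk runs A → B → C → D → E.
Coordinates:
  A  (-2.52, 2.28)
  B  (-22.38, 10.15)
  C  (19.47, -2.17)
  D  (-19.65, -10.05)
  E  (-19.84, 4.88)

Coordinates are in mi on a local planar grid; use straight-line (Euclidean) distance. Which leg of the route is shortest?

D–E

Leg distances:
A→B: 21.4 mi
B→C: 43.6 mi
C→D: 39.9 mi
D→E: 14.9 mi
The shortest leg is D–E at 14.9 mi.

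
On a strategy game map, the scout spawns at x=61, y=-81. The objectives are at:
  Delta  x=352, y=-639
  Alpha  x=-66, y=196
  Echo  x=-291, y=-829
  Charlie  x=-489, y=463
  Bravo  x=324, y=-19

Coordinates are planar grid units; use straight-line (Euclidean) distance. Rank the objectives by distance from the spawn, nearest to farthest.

Bravo, Alpha, Delta, Charlie, Echo

Computing each straight-line distance from x=61, y=-81:
Bravo x=324, y=-19: 270.2
Alpha x=-66, y=196: 304.7
Delta x=352, y=-639: 629.3
Charlie x=-489, y=463: 773.6
Echo x=-291, y=-829: 826.7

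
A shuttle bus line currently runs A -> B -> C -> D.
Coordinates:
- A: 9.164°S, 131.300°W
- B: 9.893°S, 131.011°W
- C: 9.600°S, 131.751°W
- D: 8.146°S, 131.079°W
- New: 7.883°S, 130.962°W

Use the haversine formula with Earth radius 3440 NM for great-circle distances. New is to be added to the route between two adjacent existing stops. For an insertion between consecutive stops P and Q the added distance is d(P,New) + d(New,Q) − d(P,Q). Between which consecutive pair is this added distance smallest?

between C and D

Added distance for inserting New between each consecutive pair:
A–B: 153.2 NM
B–C: 186.7 NM
C–D: 34.5 NM
Smallest added distance is 34.5 NM, inserting between C and D.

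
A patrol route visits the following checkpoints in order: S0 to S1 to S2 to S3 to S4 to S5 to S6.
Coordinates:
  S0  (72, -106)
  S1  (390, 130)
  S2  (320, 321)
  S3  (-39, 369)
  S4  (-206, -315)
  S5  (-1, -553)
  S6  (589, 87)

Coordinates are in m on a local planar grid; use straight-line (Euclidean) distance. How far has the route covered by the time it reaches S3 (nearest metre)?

Leg distances:
S0→S1: 396.0 m  (cumulative 396.0 m)
S1→S2: 203.4 m  (cumulative 599.4 m)
S2→S3: 362.2 m  (cumulative 961.6 m)
Cumulative distance at S3 ≈ 962 m.

962 m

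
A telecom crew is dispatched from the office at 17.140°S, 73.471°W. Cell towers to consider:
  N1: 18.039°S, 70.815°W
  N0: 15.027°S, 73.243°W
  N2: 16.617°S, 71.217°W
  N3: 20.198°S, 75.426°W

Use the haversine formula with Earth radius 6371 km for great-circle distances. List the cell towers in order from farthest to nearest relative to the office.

Distances from the office:
N3 20.198°S, 75.426°W: 397.5 km
N1 18.039°S, 70.815°W: 298.7 km
N2 16.617°S, 71.217°W: 246.8 km
N0 15.027°S, 73.243°W: 236.2 km

N3, N1, N2, N0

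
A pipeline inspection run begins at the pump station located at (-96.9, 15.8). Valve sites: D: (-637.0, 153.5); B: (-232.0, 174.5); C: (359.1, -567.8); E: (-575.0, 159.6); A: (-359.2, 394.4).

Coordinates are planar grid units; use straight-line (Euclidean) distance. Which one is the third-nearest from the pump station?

Distance to each, sorted:
B: 208.4
A: 460.6
E: 499.3
D: 557.4
C: 740.6
The third-nearest is E at 499.3.

E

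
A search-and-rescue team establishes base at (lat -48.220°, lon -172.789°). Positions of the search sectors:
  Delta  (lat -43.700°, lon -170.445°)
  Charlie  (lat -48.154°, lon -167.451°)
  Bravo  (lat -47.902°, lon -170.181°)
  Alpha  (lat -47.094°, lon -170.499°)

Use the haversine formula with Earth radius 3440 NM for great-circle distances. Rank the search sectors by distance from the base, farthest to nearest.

Delta, Charlie, Alpha, Bravo

Distance from the base at (lat -48.220°, lon -172.789°) to each:
Delta (lat -43.700°, lon -170.445°): 288.4 NM
Charlie (lat -48.154°, lon -167.451°): 213.7 NM
Alpha (lat -47.094°, lon -170.499°): 114.7 NM
Bravo (lat -47.902°, lon -170.181°): 106.4 NM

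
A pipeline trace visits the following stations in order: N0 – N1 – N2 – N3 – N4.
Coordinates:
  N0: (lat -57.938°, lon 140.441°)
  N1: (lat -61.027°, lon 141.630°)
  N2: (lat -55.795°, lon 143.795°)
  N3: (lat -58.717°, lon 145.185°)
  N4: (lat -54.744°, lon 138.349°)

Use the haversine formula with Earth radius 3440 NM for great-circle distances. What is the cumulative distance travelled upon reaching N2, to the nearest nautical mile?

Leg distances:
N0→N1: 189.0 NM  (cumulative 189.0 NM)
N1→N2: 321.4 NM  (cumulative 510.3 NM)
Cumulative distance at N2 ≈ 510 NM.

510 NM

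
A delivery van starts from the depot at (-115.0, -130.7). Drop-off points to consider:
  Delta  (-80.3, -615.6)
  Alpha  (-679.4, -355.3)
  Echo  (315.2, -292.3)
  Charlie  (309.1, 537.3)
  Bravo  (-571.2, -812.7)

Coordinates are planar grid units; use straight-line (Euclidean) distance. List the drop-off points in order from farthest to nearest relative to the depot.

Bravo, Charlie, Alpha, Delta, Echo

Computing each straight-line distance from (-115.0, -130.7):
Bravo (-571.2, -812.7): 820.5
Charlie (309.1, 537.3): 791.3
Alpha (-679.4, -355.3): 607.4
Delta (-80.3, -615.6): 486.1
Echo (315.2, -292.3): 459.6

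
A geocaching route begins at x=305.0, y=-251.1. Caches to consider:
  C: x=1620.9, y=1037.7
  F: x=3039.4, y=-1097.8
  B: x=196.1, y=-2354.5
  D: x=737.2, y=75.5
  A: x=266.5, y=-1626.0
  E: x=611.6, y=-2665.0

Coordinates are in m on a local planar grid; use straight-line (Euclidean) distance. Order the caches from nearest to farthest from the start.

D, A, C, B, E, F

Computing each straight-line distance from x=305.0, y=-251.1:
D x=737.2, y=75.5: 541.7 m
A x=266.5, y=-1626.0: 1375.4 m
C x=1620.9, y=1037.7: 1841.9 m
B x=196.1, y=-2354.5: 2106.2 m
E x=611.6, y=-2665.0: 2433.3 m
F x=3039.4, y=-1097.8: 2862.5 m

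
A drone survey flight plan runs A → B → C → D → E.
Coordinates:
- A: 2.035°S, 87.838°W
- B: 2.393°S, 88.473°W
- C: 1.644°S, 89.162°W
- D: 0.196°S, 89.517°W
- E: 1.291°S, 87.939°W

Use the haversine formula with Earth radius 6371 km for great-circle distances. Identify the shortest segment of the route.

A–B

Leg distances:
A→B: 81.0 km
B→C: 113.1 km
C→D: 165.8 km
D→E: 213.6 km
The shortest leg is A–B at 81.0 km.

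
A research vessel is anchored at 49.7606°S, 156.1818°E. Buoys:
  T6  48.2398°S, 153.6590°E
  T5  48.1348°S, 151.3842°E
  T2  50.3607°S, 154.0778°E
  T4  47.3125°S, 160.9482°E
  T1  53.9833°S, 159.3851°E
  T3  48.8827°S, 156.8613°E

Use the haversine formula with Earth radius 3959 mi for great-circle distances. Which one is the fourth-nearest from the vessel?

T5

Distances from the vessel (49.7606°S, 156.1818°E):
T3: 67.9 mi
T2: 102.1 mi
T6: 155.3 mi
T5: 244.9 mi
T4: 275.9 mi
T1: 322.1 mi
The fourth-nearest is T5 at 244.9 mi.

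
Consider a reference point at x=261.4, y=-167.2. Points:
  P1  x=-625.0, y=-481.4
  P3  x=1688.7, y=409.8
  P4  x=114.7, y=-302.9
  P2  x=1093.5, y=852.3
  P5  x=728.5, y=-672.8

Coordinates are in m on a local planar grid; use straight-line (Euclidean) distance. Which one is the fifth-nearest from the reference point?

P3

Distances from the reference point (x=261.4, y=-167.2):
P4: 199.8 m
P5: 688.3 m
P1: 940.4 m
P2: 1316.0 m
P3: 1539.5 m
The fifth-nearest is P3 at 1539.5 m.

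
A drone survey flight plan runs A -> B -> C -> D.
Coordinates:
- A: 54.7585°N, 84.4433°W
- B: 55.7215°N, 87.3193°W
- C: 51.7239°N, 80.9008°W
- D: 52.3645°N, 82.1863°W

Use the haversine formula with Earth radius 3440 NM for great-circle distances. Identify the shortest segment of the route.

C–D

Leg distances:
A→B: 114.2 NM
B→C: 330.8 NM
C→D: 61.1 NM
The shortest leg is C–D at 61.1 NM.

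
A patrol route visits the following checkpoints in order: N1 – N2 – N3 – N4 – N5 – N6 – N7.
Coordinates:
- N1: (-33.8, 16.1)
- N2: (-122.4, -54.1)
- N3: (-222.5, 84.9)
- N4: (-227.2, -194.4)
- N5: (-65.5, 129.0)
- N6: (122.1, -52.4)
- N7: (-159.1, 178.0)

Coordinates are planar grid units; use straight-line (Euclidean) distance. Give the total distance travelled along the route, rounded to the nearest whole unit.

1550

Leg distances:
N1→N2: 113.0  (cumulative 113.0)
N2→N3: 171.3  (cumulative 284.3)
N3→N4: 279.3  (cumulative 563.7)
N4→N5: 361.6  (cumulative 925.2)
N5→N6: 261.0  (cumulative 1186.2)
N6→N7: 363.5  (cumulative 1549.7)
Total route length ≈ 1550.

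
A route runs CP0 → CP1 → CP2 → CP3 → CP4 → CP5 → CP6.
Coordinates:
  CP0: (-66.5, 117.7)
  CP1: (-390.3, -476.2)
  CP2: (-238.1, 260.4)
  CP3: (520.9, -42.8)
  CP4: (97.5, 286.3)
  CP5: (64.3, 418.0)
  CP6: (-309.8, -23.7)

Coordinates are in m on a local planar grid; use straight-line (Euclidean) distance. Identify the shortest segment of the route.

Leg distances:
CP0→CP1: 676.4 m
CP1→CP2: 752.2 m
CP2→CP3: 817.3 m
CP3→CP4: 536.3 m
CP4→CP5: 135.8 m
CP5→CP6: 578.8 m
The shortest leg is CP4–CP5 at 135.8 m.

CP4–CP5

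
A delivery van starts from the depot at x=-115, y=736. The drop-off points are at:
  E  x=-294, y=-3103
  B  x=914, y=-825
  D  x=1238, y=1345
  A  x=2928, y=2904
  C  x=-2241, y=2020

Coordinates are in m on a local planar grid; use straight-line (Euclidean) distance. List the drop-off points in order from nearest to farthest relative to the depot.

Computing each straight-line distance from x=-115, y=736:
D x=1238, y=1345: 1483.7 m
B x=914, y=-825: 1869.6 m
C x=-2241, y=2020: 2483.7 m
A x=2928, y=2904: 3736.3 m
E x=-294, y=-3103: 3843.2 m

D, B, C, A, E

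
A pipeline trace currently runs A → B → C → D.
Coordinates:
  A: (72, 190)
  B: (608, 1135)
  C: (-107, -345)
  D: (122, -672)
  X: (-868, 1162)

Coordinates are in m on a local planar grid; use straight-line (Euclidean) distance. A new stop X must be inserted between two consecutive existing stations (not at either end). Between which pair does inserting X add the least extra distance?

between B and C

Added distance for inserting X between each consecutive pair:
A–B: 1742.0 m
B–C: 1520.8 m
C–D: 3373.2 m
Smallest added distance is 1520.8 m, inserting between B and C.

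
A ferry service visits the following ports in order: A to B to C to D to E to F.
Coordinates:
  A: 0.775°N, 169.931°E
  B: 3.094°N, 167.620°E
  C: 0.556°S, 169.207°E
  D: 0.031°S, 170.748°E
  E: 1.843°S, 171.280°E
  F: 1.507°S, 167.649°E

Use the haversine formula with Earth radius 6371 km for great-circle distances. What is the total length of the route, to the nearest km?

Leg distances:
A→B: 363.9 km  (cumulative 363.9 km)
B→C: 442.5 km  (cumulative 806.5 km)
C→D: 181.0 km  (cumulative 987.5 km)
D→E: 210.0 km  (cumulative 1197.5 km)
E→F: 405.3 km  (cumulative 1602.8 km)
Total route length ≈ 1603 km.

1603 km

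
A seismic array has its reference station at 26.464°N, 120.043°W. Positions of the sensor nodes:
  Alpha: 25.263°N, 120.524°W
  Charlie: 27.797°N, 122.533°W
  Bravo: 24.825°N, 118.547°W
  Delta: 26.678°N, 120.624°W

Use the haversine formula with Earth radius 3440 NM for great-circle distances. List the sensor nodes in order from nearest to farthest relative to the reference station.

Delta, Alpha, Bravo, Charlie

Distance from the reference station at 26.464°N, 120.043°W to each:
Delta 26.678°N, 120.624°W: 33.7 NM
Alpha 25.263°N, 120.524°W: 76.6 NM
Bravo 24.825°N, 118.547°W: 127.4 NM
Charlie 27.797°N, 122.533°W: 155.3 NM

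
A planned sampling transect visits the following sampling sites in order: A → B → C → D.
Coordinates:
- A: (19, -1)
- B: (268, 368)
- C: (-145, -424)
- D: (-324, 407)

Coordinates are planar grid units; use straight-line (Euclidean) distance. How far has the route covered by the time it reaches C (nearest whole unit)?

Leg distances:
A→B: 445.2  (cumulative 445.2)
B→C: 893.2  (cumulative 1338.4)
Cumulative distance at C ≈ 1338.

1338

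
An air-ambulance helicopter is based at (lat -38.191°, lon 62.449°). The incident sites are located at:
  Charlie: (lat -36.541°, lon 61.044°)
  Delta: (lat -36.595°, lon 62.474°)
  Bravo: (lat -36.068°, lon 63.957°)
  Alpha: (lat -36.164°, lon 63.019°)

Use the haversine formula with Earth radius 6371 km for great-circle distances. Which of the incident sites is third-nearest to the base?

Distance to each, sorted:
Delta: 177.5 km
Charlie: 221.5 km
Alpha: 231.0 km
Bravo: 271.3 km
The third-nearest is Alpha at 231.0 km.

Alpha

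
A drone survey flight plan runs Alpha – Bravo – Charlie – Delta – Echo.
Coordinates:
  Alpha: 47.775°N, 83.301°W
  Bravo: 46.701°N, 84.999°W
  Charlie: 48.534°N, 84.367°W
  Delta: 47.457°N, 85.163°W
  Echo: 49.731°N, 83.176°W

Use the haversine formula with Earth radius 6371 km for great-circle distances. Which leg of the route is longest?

Leg distances:
Alpha→Bravo: 175.2 km
Bravo→Charlie: 209.3 km
Charlie→Delta: 133.6 km
Delta→Echo: 292.0 km
The longest leg is Delta–Echo at 292.0 km.

Delta–Echo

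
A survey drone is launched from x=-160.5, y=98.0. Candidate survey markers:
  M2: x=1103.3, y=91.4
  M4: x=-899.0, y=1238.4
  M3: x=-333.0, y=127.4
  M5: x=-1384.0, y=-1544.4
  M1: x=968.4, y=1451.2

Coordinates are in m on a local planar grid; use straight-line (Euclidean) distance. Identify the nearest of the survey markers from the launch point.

M3

Distances from the launch point (x=-160.5, y=98.0):
M3: 175.0 m
M2: 1263.8 m
M4: 1358.6 m
M1: 1762.3 m
M5: 2048.0 m
The nearest is M3 at 175.0 m.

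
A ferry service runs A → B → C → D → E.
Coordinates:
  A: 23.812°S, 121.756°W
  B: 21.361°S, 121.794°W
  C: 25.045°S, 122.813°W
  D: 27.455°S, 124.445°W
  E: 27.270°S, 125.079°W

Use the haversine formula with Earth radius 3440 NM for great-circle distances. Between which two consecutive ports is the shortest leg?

Leg distances:
A→B: 147.2 NM
B→C: 228.2 NM
C→D: 169.3 NM
D→E: 35.6 NM
The shortest leg is D–E at 35.6 NM.

D–E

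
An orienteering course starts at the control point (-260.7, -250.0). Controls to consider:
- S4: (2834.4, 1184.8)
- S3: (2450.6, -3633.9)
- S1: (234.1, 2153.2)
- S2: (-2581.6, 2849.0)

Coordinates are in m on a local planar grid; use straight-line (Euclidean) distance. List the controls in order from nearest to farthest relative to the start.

Computing each straight-line distance from (-260.7, -250.0):
S1 (234.1, 2153.2): 2453.6 m
S4 (2834.4, 1184.8): 3411.5 m
S2 (-2581.6, 2849.0): 3871.7 m
S3 (2450.6, -3633.9): 4336.1 m

S1, S4, S2, S3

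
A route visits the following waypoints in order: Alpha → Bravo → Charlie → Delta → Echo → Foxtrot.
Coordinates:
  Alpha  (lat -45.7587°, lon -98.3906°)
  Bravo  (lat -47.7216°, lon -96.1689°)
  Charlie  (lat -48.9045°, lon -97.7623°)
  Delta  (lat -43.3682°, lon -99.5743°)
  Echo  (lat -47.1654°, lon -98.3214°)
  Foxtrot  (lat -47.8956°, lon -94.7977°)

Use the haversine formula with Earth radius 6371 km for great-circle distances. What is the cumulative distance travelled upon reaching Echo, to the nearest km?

Leg distances:
Alpha→Bravo: 276.2 km  (cumulative 276.2 km)
Bravo→Charlie: 176.6 km  (cumulative 452.8 km)
Charlie→Delta: 631.2 km  (cumulative 1084.0 km)
Delta→Echo: 433.4 km  (cumulative 1517.4 km)
Cumulative distance at Echo ≈ 1517 km.

1517 km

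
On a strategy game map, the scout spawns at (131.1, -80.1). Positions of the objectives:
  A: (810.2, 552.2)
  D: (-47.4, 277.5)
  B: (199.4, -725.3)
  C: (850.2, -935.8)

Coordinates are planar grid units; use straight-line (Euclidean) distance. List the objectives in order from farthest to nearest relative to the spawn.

Distances from the spawn:
C (850.2, -935.8): 1117.7
A (810.2, 552.2): 927.9
B (199.4, -725.3): 648.8
D (-47.4, 277.5): 399.7

C, A, B, D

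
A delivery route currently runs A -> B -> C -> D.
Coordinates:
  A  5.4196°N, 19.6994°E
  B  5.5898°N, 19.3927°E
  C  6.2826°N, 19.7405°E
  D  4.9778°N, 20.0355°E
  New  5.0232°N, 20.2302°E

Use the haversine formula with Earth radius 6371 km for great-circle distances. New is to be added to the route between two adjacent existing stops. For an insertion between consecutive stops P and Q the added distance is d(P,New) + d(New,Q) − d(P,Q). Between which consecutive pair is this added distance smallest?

between C and D

Added distance for inserting New between each consecutive pair:
A–B: 146.7 km
B–C: 176.2 km
C–D: 23.6 km
Smallest added distance is 23.6 km, inserting between C and D.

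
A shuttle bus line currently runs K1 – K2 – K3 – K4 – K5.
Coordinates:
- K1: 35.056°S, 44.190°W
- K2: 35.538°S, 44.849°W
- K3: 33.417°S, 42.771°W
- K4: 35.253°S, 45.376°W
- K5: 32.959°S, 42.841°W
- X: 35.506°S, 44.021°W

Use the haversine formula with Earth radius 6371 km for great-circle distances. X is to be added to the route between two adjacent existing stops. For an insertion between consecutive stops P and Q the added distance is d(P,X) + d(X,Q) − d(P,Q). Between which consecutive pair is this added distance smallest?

between K2 and K3

Added distance for inserting X between each consecutive pair:
K1–K2: 47.0 km
K2–K3: 30.9 km
K3–K4: 70.6 km
K4–K5: 83.6 km
Smallest added distance is 30.9 km, inserting between K2 and K3.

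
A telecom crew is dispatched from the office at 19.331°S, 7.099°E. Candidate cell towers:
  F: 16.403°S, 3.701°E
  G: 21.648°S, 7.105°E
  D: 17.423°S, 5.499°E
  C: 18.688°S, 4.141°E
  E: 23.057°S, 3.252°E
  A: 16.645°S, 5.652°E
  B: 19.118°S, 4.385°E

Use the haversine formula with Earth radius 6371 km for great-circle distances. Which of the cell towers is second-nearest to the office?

Distance to each, sorted:
G: 257.6 km
D: 271.1 km
B: 285.9 km
C: 319.1 km
A: 335.6 km
F: 485.1 km
E: 575.0 km
The second-nearest is D at 271.1 km.

D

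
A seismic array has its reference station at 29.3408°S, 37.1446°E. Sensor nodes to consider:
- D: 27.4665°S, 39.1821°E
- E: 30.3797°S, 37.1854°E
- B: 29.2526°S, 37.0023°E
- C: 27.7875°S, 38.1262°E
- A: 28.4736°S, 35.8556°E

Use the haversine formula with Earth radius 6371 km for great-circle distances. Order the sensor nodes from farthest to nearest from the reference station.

D, C, A, E, B

Distance from the reference station at 29.3408°S, 37.1446°E to each:
D 27.4665°S, 39.1821°E: 288.3 km
C 27.7875°S, 38.1262°E: 197.5 km
A 28.4736°S, 35.8556°E: 158.2 km
E 30.3797°S, 37.1854°E: 115.6 km
B 29.2526°S, 37.0023°E: 16.9 km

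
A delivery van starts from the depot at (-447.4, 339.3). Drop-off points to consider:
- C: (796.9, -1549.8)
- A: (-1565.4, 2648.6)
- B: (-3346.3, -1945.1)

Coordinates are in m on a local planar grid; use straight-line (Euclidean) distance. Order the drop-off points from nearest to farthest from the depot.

Distances from the depot:
C (796.9, -1549.8): 2262.1 m
A (-1565.4, 2648.6): 2565.7 m
B (-3346.3, -1945.1): 3690.8 m

C, A, B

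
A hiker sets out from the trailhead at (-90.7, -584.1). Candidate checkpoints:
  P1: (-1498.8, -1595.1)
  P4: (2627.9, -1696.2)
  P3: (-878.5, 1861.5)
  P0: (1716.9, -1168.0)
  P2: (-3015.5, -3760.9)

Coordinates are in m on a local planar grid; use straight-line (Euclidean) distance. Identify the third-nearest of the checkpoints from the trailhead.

Distances from the trailhead ((-90.7, -584.1)):
P1: 1733.5 m
P0: 1899.6 m
P3: 2569.4 m
P4: 2937.3 m
P2: 4318.2 m
The third-nearest is P3 at 2569.4 m.

P3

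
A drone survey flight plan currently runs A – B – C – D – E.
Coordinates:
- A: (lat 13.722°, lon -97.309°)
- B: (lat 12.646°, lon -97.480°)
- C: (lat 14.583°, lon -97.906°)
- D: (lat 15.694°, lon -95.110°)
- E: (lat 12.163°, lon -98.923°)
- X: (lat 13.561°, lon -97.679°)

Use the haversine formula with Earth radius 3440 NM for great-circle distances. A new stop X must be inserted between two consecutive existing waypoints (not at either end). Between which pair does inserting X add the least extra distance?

Added distance for inserting X between each consecutive pair:
A–B: 14.4 NM
B–C: 0.0 NM
C–D: 84.2 NM
D–E: 0.7 NM
Smallest added distance is 0.0 NM, inserting between B and C.

between B and C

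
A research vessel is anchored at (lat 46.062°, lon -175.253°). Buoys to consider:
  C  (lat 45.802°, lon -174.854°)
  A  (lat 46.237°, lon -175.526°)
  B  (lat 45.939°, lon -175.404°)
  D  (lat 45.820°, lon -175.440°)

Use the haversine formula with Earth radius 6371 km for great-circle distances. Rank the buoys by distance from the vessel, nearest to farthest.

Computing each great-circle distance from (lat 46.062°, lon -175.253°):
B (lat 45.939°, lon -175.404°): 18.0 km
A (lat 46.237°, lon -175.526°): 28.7 km
D (lat 45.820°, lon -175.440°): 30.5 km
C (lat 45.802°, lon -174.854°): 42.3 km

B, A, D, C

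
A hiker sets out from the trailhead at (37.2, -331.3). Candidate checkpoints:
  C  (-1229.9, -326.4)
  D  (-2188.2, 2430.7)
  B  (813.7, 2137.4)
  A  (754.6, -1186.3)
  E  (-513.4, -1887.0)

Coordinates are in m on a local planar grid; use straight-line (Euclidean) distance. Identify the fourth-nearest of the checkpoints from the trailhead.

Distance to each, sorted:
A: 1116.1 m
C: 1267.1 m
E: 1650.3 m
B: 2587.9 m
D: 3547.0 m
The fourth-nearest is B at 2587.9 m.

B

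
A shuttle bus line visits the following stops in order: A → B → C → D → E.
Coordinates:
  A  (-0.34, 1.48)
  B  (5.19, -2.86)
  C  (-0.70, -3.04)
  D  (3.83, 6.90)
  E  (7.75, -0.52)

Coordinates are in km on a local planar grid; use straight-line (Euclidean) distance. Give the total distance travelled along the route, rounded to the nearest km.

Leg distances:
A→B: 7.0 km  (cumulative 7.0 km)
B→C: 5.9 km  (cumulative 12.9 km)
C→D: 10.9 km  (cumulative 23.8 km)
D→E: 8.4 km  (cumulative 32.2 km)
Total route length ≈ 32 km.

32 km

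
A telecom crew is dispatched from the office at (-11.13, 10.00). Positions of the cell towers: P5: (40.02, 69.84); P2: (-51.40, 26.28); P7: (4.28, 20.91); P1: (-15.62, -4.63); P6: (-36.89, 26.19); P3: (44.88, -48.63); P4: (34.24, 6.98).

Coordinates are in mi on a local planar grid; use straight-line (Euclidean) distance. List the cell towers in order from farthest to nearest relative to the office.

Distance from the office at (-11.13, 10.00) to each:
P3 (44.88, -48.63): 81.1 mi
P5 (40.02, 69.84): 78.7 mi
P4 (34.24, 6.98): 45.5 mi
P2 (-51.40, 26.28): 43.4 mi
P6 (-36.89, 26.19): 30.4 mi
P7 (4.28, 20.91): 18.9 mi
P1 (-15.62, -4.63): 15.3 mi

P3, P5, P4, P2, P6, P7, P1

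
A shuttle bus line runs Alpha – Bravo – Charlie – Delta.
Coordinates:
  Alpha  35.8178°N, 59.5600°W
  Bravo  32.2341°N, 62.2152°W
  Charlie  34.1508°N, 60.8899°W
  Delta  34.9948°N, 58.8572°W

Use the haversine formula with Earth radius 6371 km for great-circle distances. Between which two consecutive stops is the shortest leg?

Leg distances:
Alpha→Bravo: 467.6 km
Bravo→Charlie: 246.2 km
Charlie→Delta: 208.4 km
The shortest leg is Charlie–Delta at 208.4 km.

Charlie–Delta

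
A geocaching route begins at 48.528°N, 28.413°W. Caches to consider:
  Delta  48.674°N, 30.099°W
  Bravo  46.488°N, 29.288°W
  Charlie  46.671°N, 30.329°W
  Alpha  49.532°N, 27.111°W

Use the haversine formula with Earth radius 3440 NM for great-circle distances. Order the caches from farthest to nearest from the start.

Charlie, Bravo, Alpha, Delta

Distances from the start:
Charlie 46.671°N, 30.329°W: 135.8 NM
Bravo 46.488°N, 29.288°W: 127.5 NM
Alpha 49.532°N, 27.111°W: 79.1 NM
Delta 48.674°N, 30.099°W: 67.5 NM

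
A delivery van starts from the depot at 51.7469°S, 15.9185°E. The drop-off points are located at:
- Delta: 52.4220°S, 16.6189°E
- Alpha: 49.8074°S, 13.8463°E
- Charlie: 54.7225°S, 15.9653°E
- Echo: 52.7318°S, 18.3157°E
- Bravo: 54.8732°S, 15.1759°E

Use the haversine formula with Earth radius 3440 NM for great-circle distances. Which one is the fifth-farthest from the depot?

Distances from the depot (51.7469°S, 15.9185°E):
Bravo: 189.6 NM
Charlie: 178.7 NM
Alpha: 140.5 NM
Echo: 106.1 NM
Delta: 48.1 NM
The fifth-farthest is Delta at 48.1 NM.

Delta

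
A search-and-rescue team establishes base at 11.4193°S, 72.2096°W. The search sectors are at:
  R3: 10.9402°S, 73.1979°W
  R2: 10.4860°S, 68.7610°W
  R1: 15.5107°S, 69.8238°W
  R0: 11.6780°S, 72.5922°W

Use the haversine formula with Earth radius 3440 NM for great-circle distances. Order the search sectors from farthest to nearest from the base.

Distance from the base at 11.4193°S, 72.2096°W to each:
R1 15.5107°S, 69.8238°W: 282.4 NM
R2 10.4860°S, 68.7610°W: 210.9 NM
R3 10.9402°S, 73.1979°W: 64.9 NM
R0 11.6780°S, 72.5922°W: 27.3 NM

R1, R2, R3, R0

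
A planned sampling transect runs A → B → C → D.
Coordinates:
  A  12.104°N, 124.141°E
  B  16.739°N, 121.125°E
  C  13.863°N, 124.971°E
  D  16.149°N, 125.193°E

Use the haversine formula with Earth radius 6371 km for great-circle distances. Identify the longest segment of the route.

Leg distances:
A→B: 609.1 km
B→C: 521.9 km
C→D: 255.3 km
The longest leg is A–B at 609.1 km.

A–B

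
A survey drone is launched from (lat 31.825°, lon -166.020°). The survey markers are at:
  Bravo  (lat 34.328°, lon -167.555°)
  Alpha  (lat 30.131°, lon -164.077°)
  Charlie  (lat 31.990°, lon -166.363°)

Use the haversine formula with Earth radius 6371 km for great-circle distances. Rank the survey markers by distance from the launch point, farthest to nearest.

Distances from the launch point:
Bravo (lat 34.328°, lon -167.555°): 312.9 km
Alpha (lat 30.131°, lon -164.077°): 264.2 km
Charlie (lat 31.990°, lon -166.363°): 37.2 km

Bravo, Alpha, Charlie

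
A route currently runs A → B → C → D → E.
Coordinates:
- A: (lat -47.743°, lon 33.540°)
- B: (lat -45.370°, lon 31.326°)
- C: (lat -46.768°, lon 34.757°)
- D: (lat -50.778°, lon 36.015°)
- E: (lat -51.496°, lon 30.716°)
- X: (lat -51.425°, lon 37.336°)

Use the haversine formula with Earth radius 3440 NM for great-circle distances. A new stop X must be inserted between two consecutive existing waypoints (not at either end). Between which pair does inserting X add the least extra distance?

between D and E

Added distance for inserting X between each consecutive pair:
A–B: 531.6 NM
B–C: 566.7 NM
C–D: 114.7 NM
D–E: 106.6 NM
Smallest added distance is 106.6 NM, inserting between D and E.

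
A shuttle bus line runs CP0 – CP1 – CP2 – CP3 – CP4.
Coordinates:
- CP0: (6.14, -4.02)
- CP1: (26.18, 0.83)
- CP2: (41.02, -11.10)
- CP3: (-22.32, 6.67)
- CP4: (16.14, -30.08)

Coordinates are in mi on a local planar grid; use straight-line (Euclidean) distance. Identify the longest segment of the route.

CP2–CP3

Leg distances:
CP0→CP1: 20.6 mi
CP1→CP2: 19.0 mi
CP2→CP3: 65.8 mi
CP3→CP4: 53.2 mi
The longest leg is CP2–CP3 at 65.8 mi.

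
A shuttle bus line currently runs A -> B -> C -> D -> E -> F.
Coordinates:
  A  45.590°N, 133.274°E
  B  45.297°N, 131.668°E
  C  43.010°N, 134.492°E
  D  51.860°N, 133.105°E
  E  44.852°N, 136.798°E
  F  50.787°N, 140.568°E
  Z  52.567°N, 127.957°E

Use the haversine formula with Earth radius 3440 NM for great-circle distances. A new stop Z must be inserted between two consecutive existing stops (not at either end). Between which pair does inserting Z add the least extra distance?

between C and D

Added distance for inserting Z between each consecutive pair:
A–B: 858.2 NM
B–C: 907.6 NM
C–D: 290.6 NM
D–E: 328.2 NM
E–F: 673.4 NM
Smallest added distance is 290.6 NM, inserting between C and D.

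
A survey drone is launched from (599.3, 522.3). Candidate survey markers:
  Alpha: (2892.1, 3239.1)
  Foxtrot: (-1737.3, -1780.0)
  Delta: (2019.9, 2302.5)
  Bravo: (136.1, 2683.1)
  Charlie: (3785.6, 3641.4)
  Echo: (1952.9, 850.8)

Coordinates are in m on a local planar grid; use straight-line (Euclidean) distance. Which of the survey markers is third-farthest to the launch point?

Foxtrot

Distances from the launch point ((599.3, 522.3)):
Charlie: 4458.8 m
Alpha: 3555.0 m
Foxtrot: 3280.3 m
Delta: 2277.5 m
Bravo: 2209.9 m
Echo: 1392.9 m
The third-farthest is Foxtrot at 3280.3 m.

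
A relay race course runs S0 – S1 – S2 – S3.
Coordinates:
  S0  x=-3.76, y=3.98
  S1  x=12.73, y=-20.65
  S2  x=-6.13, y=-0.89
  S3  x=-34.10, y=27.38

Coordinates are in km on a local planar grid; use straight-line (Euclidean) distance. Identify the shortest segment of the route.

S1–S2

Leg distances:
S0→S1: 29.6 km
S1→S2: 27.3 km
S2→S3: 39.8 km
The shortest leg is S1–S2 at 27.3 km.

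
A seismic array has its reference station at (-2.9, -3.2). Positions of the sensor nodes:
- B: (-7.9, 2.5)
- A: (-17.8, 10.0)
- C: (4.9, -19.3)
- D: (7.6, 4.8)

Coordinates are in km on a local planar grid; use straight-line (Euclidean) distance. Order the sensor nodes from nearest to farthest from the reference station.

Computing each straight-line distance from (-2.9, -3.2):
B (-7.9, 2.5): 7.6 km
D (7.6, 4.8): 13.2 km
C (4.9, -19.3): 17.9 km
A (-17.8, 10.0): 19.9 km

B, D, C, A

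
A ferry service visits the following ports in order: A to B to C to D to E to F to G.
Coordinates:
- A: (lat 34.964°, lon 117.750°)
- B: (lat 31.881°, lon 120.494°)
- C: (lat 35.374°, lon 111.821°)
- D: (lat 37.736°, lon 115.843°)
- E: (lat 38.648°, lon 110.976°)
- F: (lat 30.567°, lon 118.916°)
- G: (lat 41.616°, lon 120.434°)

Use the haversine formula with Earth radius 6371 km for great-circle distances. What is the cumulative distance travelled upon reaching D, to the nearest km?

1763 km

Leg distances:
A→B: 427.0 km  (cumulative 427.0 km)
B→C: 891.5 km  (cumulative 1318.5 km)
C→D: 444.9 km  (cumulative 1763.5 km)
Cumulative distance at D ≈ 1763 km.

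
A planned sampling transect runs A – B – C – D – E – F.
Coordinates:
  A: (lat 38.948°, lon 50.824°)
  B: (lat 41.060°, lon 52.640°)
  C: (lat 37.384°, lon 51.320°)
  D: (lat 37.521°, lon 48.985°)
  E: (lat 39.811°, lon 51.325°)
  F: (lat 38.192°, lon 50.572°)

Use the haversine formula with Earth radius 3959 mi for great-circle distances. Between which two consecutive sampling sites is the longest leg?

B–C

Leg distances:
A→B: 174.7 mi
B→C: 263.6 mi
C→D: 128.4 mi
D→E: 202.4 mi
E→F: 119.0 mi
The longest leg is B–C at 263.6 mi.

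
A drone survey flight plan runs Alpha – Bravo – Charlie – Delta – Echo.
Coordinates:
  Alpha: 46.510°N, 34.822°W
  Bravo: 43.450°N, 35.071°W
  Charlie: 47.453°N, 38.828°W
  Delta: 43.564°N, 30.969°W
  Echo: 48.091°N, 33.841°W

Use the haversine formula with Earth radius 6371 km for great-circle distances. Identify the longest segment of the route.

Leg distances:
Alpha→Bravo: 340.8 km
Bravo→Charlie: 532.8 km
Charlie→Delta: 749.1 km
Delta→Echo: 550.3 km
The longest leg is Charlie–Delta at 749.1 km.

Charlie–Delta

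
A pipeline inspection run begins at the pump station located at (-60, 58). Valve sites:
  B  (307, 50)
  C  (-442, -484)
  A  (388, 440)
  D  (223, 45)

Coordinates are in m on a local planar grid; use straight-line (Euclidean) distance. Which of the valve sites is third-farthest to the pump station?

Distance to each, sorted:
C: 663.1 m
A: 588.8 m
B: 367.1 m
D: 283.3 m
The third-farthest is B at 367.1 m.

B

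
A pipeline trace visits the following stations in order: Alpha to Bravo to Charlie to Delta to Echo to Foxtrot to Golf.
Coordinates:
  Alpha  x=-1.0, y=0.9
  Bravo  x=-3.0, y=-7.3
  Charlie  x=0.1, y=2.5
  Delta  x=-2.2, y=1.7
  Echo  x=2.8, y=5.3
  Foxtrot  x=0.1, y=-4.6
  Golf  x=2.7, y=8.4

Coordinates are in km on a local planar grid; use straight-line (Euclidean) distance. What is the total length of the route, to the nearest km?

Leg distances:
Alpha→Bravo: 8.4 km  (cumulative 8.4 km)
Bravo→Charlie: 10.3 km  (cumulative 18.7 km)
Charlie→Delta: 2.4 km  (cumulative 21.2 km)
Delta→Echo: 6.2 km  (cumulative 27.3 km)
Echo→Foxtrot: 10.3 km  (cumulative 37.6 km)
Foxtrot→Golf: 13.3 km  (cumulative 50.8 km)
Total route length ≈ 51 km.

51 km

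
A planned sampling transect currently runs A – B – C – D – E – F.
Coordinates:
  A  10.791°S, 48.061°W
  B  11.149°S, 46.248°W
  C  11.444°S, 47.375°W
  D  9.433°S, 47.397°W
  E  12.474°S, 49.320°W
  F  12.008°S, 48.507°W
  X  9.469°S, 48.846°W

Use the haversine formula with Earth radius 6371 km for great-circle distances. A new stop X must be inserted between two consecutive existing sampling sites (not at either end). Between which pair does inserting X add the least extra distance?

Added distance for inserting X between each consecutive pair:
A–B: 308.5 km
B–C: 485.1 km
C–D: 207.6 km
D–E: 99.1 km
E–F: 520.4 km
Smallest added distance is 99.1 km, inserting between D and E.

between D and E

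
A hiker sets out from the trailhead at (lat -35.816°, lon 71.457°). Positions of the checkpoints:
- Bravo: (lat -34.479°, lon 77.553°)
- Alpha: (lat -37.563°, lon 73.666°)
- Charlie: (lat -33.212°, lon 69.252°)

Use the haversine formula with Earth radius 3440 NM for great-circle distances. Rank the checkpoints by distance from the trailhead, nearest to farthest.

Distance from the trailhead at (lat -35.816°, lon 71.457°) to each:
Alpha (lat -37.563°, lon 73.666°): 149.4 NM
Charlie (lat -33.212°, lon 69.252°): 190.6 NM
Bravo (lat -34.479°, lon 77.553°): 309.8 NM

Alpha, Charlie, Bravo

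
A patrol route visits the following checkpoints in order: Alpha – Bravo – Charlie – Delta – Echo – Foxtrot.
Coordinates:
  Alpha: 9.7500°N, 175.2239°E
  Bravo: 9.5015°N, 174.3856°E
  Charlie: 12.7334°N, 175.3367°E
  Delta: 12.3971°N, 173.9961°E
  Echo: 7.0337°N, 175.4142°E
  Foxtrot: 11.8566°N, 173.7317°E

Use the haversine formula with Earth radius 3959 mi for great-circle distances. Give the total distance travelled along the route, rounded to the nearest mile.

1121 mi

Leg distances:
Alpha→Bravo: 59.6 mi  (cumulative 59.6 mi)
Bravo→Charlie: 232.4 mi  (cumulative 292.1 mi)
Charlie→Delta: 93.4 mi  (cumulative 385.4 mi)
Delta→Echo: 383.0 mi  (cumulative 768.4 mi)
Echo→Foxtrot: 352.4 mi  (cumulative 1120.8 mi)
Total route length ≈ 1121 mi.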